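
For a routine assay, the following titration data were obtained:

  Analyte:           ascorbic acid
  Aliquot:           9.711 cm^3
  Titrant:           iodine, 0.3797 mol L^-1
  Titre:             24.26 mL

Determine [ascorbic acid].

0.9486 mol/L

C6H8O6 + I2 → C6H6O6 + 2 HI
n(I2) = 0.02426 L × 0.3797 mol/L = 9.212 × 10^-3 mol
n(C6H8O6) = 9.212 × 10^-3 mol (1:1 mole ratio)
[C6H8O6] = 9.212 × 10^-3 mol / 0.009711 L = 0.9486 mol/L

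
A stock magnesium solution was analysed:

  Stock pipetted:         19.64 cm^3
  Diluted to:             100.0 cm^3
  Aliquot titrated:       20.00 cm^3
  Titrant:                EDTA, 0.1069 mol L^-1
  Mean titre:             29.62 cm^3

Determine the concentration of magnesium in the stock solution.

0.8061 mol/L

Mg^2+ + EDTA^4- → [Mg(EDTA)]^2-
n(EDTA) = 0.02962 × 0.1069 = 3.166 × 10^-3 mol
n(Mg2+) in the aliquot = 3.166 × 10^-3 mol (1:1 ratio)
[Mg2+]_dilute = 3.166 × 10^-3 / 0.02000 = 0.1583 mol/L
Dilution factor = 100.0 / 19.64 = 5.092
[Mg2+]_stock = 0.1583 × 5.092 = 0.8061 mol/L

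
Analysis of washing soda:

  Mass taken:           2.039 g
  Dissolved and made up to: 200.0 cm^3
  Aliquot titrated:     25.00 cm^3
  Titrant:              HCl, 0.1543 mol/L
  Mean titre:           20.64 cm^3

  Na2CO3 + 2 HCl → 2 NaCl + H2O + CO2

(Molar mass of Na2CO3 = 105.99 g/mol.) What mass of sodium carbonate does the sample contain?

1.350 g

n(HCl) per titration = 0.02064 × 0.1543 = 3.185 × 10^-3 mol
From the 1:2 ratio, n(Na2CO3) in each aliquot = 1/2 × 3.185 × 10^-3 = 1.592 × 10^-3 mol
n(Na2CO3) in the whole flask = 1.592 × 10^-3 × 200.0/25.00 = 0.01274 mol
mass of Na2CO3 = 0.01274 × 105.99 = 1.350 g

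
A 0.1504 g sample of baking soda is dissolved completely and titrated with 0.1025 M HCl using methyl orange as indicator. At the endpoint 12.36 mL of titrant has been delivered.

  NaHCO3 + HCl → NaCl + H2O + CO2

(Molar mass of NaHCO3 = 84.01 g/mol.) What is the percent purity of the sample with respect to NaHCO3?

70.77 %

n(HCl) = 0.01236 L × 0.1025 mol/L = 1.267 × 10^-3 mol
n(NaHCO3) = 1.267 × 10^-3 mol (1:1 ratio)
mass of NaHCO3 = 1.267 × 10^-3 × 84.01 g/mol = 0.1064 g
% NaHCO3 = 0.1064 / 0.1504 × 100 = 70.77 %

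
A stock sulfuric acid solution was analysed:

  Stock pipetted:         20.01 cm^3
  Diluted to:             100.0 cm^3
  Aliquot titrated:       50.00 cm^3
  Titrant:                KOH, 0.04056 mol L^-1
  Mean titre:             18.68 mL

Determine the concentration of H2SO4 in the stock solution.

H2SO4 + 2 KOH → K2SO4 + 2 H2O
n(KOH) = 0.01868 × 0.04056 = 7.577 × 10^-4 mol
From the 1:2 ratio, n(H2SO4) in the aliquot = 1/2 × 7.577 × 10^-4 = 3.788 × 10^-4 mol
[H2SO4]_dilute = 3.788 × 10^-4 / 0.05000 = 0.007577 mol/L
Dilution factor = 100.0 / 20.01 = 4.998
[H2SO4]_stock = 0.007577 × 4.998 = 0.03786 mol/L

0.03786 mol/L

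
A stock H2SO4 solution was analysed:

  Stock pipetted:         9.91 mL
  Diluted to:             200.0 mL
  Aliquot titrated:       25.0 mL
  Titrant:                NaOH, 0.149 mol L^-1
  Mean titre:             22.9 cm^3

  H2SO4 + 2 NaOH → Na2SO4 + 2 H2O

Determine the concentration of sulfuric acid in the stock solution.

n(NaOH) = 0.0229 × 0.149 = 3.41 × 10^-3 mol
From the 1:2 ratio, n(H2SO4) in the aliquot = 1/2 × 3.41 × 10^-3 = 1.71 × 10^-3 mol
[H2SO4]_dilute = 1.71 × 10^-3 / 0.0250 = 0.0682 mol/L
Dilution factor = 200.0 / 9.91 = 20.18
[H2SO4]_stock = 0.0682 × 20.18 = 1.38 mol/L

1.38 mol/L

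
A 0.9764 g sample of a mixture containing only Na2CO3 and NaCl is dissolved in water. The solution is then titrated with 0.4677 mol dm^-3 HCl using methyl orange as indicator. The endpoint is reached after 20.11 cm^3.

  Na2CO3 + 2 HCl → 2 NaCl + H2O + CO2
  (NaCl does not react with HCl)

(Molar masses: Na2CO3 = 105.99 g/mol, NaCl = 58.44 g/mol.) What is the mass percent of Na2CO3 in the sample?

51.05 %

n(HCl) = 0.02011 × 0.4677 = 9.405 × 10^-3 mol
Let x = n(Na2CO3), y = n(NaCl).
Titrant: 2x = 9.405 × 10^-3;  mass: 105.99x + 58.44y = 0.9764
Solving, x = 4.703 × 10^-3 mol, y = 8.179 × 10^-3 mol
mass of Na2CO3 = 4.703 × 10^-3 × 105.99 = 0.4984 g
% Na2CO3 = 0.4984 / 0.9764 × 100 = 51.05 %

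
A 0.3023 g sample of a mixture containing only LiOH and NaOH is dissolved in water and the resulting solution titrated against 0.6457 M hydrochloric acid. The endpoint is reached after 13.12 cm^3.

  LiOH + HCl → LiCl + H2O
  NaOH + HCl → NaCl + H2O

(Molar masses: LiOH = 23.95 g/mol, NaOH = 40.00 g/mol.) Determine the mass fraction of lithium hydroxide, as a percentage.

n(HCl) = 0.01312 × 0.6457 = 8.472 × 10^-3 mol
Let x = n(LiOH), y = n(NaOH).
Titrant: 1x + 1y = 8.472 × 10^-3;  mass: 23.95x + 40.00y = 0.3023
Solving, x = 2.278 × 10^-3 mol, y = 6.193 × 10^-3 mol
mass of LiOH = 2.278 × 10^-3 × 23.95 = 0.05456 g
% LiOH = 0.05456 / 0.3023 × 100 = 18.05 %

18.05 %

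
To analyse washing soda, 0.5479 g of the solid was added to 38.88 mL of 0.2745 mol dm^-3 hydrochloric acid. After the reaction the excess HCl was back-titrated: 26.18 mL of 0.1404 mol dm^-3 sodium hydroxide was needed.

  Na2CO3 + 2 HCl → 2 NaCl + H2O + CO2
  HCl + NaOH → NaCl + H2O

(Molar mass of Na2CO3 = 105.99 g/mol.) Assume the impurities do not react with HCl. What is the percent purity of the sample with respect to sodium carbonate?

n(HCl) added = 0.03888 × 0.2745 = 0.01067 mol
n(NaOH) used in back-titration = 0.02618 × 0.1404 = 3.676 × 10^-3 mol
n(HCl) left over = 3.676 × 10^-3 mol (1:1 ratio)
n(HCl) consumed by analyte = 0.01067 − 3.676 × 10^-3 = 6.997 × 10^-3 mol
From the 1:2 ratio, n(Na2CO3) = 1/2 × 6.997 × 10^-3 = 3.498 × 10^-3 mol
mass of Na2CO3 = 3.498 × 10^-3 × 105.99 = 0.3708 g
% Na2CO3 = 0.3708 / 0.5479 × 100 = 67.68 %

67.68 %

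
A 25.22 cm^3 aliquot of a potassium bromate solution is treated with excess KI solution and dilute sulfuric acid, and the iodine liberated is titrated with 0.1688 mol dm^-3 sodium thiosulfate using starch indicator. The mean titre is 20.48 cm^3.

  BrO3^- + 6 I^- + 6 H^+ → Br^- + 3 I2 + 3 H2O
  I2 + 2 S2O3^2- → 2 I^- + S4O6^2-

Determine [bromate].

n(S2O3^2-) = 0.02048 × 0.1688 = 3.457 × 10^-3 mol
n(I2) = n(S2O3^2-)/2 = 1.729 × 10^-3 mol
From the 1:3 ratio, n(BrO3^-) in the aliquot = 1/3 × 1.729 × 10^-3 = 5.762 × 10^-4 mol
[BrO3^-] = 5.762 × 10^-4 / 0.02522 = 0.02285 mol/L

0.02285 mol/L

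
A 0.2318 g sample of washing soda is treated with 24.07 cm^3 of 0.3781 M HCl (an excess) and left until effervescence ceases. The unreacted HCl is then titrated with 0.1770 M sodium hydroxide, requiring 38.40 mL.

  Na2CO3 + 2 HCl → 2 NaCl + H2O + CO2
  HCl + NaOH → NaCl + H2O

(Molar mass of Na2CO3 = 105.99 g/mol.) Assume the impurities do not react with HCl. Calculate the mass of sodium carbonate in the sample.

0.1221 g

n(HCl) added = 0.02407 × 0.3781 = 9.101 × 10^-3 mol
n(NaOH) used in back-titration = 0.03840 × 0.1770 = 6.797 × 10^-3 mol
n(HCl) left over = 6.797 × 10^-3 mol (1:1 ratio)
n(HCl) consumed by analyte = 9.101 × 10^-3 − 6.797 × 10^-3 = 2.304 × 10^-3 mol
From the 1:2 ratio, n(Na2CO3) = 1/2 × 2.304 × 10^-3 = 1.152 × 10^-3 mol
mass of Na2CO3 = 1.152 × 10^-3 × 105.99 = 0.1221 g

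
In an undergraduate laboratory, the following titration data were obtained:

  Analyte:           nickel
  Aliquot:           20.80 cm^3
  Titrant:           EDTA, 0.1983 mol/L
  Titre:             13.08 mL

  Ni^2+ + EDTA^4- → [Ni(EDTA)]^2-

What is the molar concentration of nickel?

n(EDTA) = 0.01308 L × 0.1983 mol/L = 2.594 × 10^-3 mol
n(Ni2+) = 2.594 × 10^-3 mol (1:1 mole ratio)
[Ni2+] = 2.594 × 10^-3 mol / 0.02080 L = 0.1247 mol/L

0.1247 mol/L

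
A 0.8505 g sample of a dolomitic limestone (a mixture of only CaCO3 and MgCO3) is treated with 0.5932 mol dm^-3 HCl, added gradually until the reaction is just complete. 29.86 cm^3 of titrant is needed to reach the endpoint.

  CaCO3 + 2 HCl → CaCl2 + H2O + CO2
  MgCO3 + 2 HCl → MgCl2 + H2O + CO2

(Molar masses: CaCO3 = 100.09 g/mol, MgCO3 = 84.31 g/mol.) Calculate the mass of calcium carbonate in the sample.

0.6585 g

n(HCl) = 0.02986 × 0.5932 = 0.01771 mol
Let x = n(CaCO3), y = n(MgCO3).
Titrant: 2x + 2y = 0.01771;  mass: 100.09x + 84.31y = 0.8505
Solving, x = 6.579 × 10^-3 mol, y = 2.278 × 10^-3 mol
mass of CaCO3 = 6.579 × 10^-3 × 100.09 = 0.6585 g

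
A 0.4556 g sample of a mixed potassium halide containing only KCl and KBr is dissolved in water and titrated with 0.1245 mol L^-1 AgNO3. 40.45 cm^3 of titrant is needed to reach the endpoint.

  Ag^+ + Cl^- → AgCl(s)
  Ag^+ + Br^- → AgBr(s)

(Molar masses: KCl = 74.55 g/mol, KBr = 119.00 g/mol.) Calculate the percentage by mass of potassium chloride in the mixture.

52.89 %

n(AgNO3) = 0.04045 × 0.1245 = 5.036 × 10^-3 mol
Let x = n(KCl), y = n(KBr).
Titrant: 1x + 1y = 5.036 × 10^-3;  mass: 74.55x + 119.00y = 0.4556
Solving, x = 3.233 × 10^-3 mol, y = 1.803 × 10^-3 mol
mass of KCl = 3.233 × 10^-3 × 74.55 = 0.2410 g
% KCl = 0.2410 / 0.4556 × 100 = 52.89 %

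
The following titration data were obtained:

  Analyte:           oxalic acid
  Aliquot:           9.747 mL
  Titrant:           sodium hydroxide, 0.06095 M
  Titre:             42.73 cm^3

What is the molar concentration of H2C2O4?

H2C2O4 + 2 NaOH → Na2C2O4 + 2 H2O
n(NaOH) = 0.04273 L × 0.06095 mol/L = 2.604 × 10^-3 mol
From the 1:2 mole ratio, n(H2C2O4) = 1/2 × 2.604 × 10^-3 = 1.302 × 10^-3 mol
[H2C2O4] = 1.302 × 10^-3 mol / 0.009747 L = 0.1336 mol/L

0.1336 M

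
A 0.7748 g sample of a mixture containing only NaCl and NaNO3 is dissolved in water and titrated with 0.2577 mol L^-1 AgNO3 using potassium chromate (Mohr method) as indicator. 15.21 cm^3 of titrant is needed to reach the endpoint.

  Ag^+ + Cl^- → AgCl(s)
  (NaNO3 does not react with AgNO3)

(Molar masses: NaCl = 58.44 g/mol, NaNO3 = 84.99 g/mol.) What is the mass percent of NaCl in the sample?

n(AgNO3) = 0.01521 × 0.2577 = 3.920 × 10^-3 mol
Let x = n(NaCl), y = n(NaNO3).
Titrant: 1x = 3.920 × 10^-3;  mass: 58.44x + 84.99y = 0.7748
Solving, x = 3.920 × 10^-3 mol, y = 6.421 × 10^-3 mol
mass of NaCl = 3.920 × 10^-3 × 58.44 = 0.2291 g
% NaCl = 0.2291 / 0.7748 × 100 = 29.56 %

29.56 %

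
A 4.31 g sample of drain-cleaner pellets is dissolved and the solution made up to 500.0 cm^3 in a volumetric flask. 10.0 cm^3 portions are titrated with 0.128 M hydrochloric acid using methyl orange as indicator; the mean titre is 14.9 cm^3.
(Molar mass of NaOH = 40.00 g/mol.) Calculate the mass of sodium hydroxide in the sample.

NaOH + HCl → NaCl + H2O
n(HCl) per titration = 0.0149 × 0.128 = 1.91 × 10^-3 mol
n(NaOH) in each aliquot = 1.91 × 10^-3 mol (1:1 ratio)
n(NaOH) in the whole flask = 1.91 × 10^-3 × 500.0/10.0 = 0.0954 mol
mass of NaOH = 0.0954 × 40.00 = 3.81 g

3.81 g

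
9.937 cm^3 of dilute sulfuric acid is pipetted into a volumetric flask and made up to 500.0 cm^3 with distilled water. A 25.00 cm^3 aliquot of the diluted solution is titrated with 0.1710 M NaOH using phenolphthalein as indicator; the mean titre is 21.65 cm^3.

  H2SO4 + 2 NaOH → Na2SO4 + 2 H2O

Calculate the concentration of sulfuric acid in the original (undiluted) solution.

3.726 M

n(NaOH) = 0.02165 × 0.1710 = 3.702 × 10^-3 mol
From the 1:2 ratio, n(H2SO4) in the aliquot = 1/2 × 3.702 × 10^-3 = 1.851 × 10^-3 mol
[H2SO4]_dilute = 1.851 × 10^-3 / 0.02500 = 0.07404 mol/L
Dilution factor = 500.0 / 9.937 = 50.32
[H2SO4]_stock = 0.07404 × 50.32 = 3.726 mol/L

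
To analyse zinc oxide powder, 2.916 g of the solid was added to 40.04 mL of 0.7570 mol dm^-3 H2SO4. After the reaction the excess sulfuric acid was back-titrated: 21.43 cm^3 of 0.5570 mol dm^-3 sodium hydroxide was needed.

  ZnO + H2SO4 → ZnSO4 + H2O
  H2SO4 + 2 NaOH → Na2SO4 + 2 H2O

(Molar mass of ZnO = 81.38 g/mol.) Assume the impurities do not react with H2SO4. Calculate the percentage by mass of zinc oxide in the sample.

n(H2SO4) added = 0.04004 × 0.7570 = 0.03031 mol
n(NaOH) used in back-titration = 0.02143 × 0.5570 = 0.01194 mol
From the 1:2 ratio, n(H2SO4) left over = 1/2 × 0.01194 = 5.968 × 10^-3 mol
n(H2SO4) consumed by analyte = 0.03031 − 5.968 × 10^-3 = 0.02434 mol
n(ZnO) = 0.02434 mol (1:1 ratio)
mass of ZnO = 0.02434 × 81.38 = 1.981 g
% ZnO = 1.981 / 2.916 × 100 = 67.93 %

67.93 %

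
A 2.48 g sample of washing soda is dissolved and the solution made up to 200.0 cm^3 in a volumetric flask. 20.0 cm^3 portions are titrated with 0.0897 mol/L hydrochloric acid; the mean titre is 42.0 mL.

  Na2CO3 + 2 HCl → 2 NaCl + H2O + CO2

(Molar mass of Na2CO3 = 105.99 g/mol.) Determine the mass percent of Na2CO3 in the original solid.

80.5 %

n(HCl) per titration = 0.0420 × 0.0897 = 3.77 × 10^-3 mol
From the 1:2 ratio, n(Na2CO3) in each aliquot = 1/2 × 3.77 × 10^-3 = 1.88 × 10^-3 mol
n(Na2CO3) in the whole flask = 1.88 × 10^-3 × 200.0/20.0 = 0.0188 mol
mass of Na2CO3 = 0.0188 × 105.99 = 2.00 g
% Na2CO3 = 2.00 / 2.48 × 100 = 80.5 %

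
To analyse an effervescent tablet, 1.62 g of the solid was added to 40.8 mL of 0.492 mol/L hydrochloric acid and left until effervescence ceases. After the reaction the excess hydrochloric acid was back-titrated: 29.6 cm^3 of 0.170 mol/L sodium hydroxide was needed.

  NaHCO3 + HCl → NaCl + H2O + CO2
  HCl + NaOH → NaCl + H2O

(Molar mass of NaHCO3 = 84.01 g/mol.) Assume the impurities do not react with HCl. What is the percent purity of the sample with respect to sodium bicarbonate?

78.0 %

n(HCl) added = 0.0408 × 0.492 = 0.0201 mol
n(NaOH) used in back-titration = 0.0296 × 0.170 = 5.03 × 10^-3 mol
n(HCl) left over = 5.03 × 10^-3 mol (1:1 ratio)
n(HCl) consumed by analyte = 0.0201 − 5.03 × 10^-3 = 0.0150 mol
n(NaHCO3) = 0.0150 mol (1:1 ratio)
mass of NaHCO3 = 0.0150 × 84.01 = 1.26 g
% NaHCO3 = 1.26 / 1.62 × 100 = 78.0 %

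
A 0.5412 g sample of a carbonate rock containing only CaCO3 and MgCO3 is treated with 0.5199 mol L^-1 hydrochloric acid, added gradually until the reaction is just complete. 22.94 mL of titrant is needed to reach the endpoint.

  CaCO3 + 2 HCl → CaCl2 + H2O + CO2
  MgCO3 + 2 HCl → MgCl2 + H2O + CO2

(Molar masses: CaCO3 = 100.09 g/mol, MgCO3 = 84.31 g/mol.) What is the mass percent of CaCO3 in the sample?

n(HCl) = 0.02294 × 0.5199 = 0.01193 mol
Let x = n(CaCO3), y = n(MgCO3).
Titrant: 2x + 2y = 0.01193;  mass: 100.09x + 84.31y = 0.5412
Solving, x = 2.436 × 10^-3 mol, y = 3.527 × 10^-3 mol
mass of CaCO3 = 2.436 × 10^-3 × 100.09 = 0.2438 g
% CaCO3 = 0.2438 / 0.5412 × 100 = 45.05 %

45.05 %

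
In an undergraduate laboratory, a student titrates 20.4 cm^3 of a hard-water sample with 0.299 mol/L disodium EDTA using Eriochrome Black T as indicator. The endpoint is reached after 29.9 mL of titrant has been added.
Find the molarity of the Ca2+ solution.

Ca^2+ + EDTA^4- → [Ca(EDTA)]^2-
n(EDTA) = 0.0299 L × 0.299 mol/L = 8.94 × 10^-3 mol
n(Ca2+) = 8.94 × 10^-3 mol (1:1 mole ratio)
[Ca2+] = 8.94 × 10^-3 mol / 0.0204 L = 0.438 mol/L

0.438 mol/L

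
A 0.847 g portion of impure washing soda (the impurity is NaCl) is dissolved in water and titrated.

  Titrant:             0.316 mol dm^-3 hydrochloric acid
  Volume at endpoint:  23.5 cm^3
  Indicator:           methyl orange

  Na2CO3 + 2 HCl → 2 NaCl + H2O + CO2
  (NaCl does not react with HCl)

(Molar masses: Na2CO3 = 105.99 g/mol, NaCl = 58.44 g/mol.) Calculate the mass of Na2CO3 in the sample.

n(HCl) = 0.0235 × 0.316 = 7.43 × 10^-3 mol
Let x = n(Na2CO3), y = n(NaCl).
Titrant: 2x = 7.43 × 10^-3;  mass: 105.99x + 58.44y = 0.847
Solving, x = 3.71 × 10^-3 mol, y = 7.76 × 10^-3 mol
mass of Na2CO3 = 3.71 × 10^-3 × 105.99 = 0.394 g

0.394 g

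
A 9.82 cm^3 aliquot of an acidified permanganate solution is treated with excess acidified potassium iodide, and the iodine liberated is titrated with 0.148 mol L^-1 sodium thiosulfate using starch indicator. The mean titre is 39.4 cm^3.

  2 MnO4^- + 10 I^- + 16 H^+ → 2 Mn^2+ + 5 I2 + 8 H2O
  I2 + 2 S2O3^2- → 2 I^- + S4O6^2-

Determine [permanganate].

0.119 mol/L

n(S2O3^2-) = 0.0394 × 0.148 = 5.83 × 10^-3 mol
n(I2) = n(S2O3^2-)/2 = 2.92 × 10^-3 mol
From the 2:5 ratio, n(MnO4^-) in the aliquot = 2/5 × 2.92 × 10^-3 = 1.17 × 10^-3 mol
[MnO4^-] = 1.17 × 10^-3 / 0.00982 = 0.119 mol/L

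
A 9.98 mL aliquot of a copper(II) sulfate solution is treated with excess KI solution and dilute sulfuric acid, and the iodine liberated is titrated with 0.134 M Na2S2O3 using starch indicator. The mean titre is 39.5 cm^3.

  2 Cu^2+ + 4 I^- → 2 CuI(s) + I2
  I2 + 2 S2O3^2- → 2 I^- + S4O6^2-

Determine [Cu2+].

0.530 M

n(S2O3^2-) = 0.0395 × 0.134 = 5.29 × 10^-3 mol
n(I2) = n(S2O3^2-)/2 = 2.65 × 10^-3 mol
From the 2:1 ratio, n(Cu2+) in the aliquot = 2/1 × 2.65 × 10^-3 = 5.29 × 10^-3 mol
[Cu2+] = 5.29 × 10^-3 / 0.00998 = 0.530 mol/L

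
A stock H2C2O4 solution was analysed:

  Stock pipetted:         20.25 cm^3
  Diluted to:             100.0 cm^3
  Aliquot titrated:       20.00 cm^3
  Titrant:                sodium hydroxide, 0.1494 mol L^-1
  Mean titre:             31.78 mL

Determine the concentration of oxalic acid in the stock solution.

0.5862 mol/L

H2C2O4 + 2 NaOH → Na2C2O4 + 2 H2O
n(NaOH) = 0.03178 × 0.1494 = 4.748 × 10^-3 mol
From the 1:2 ratio, n(H2C2O4) in the aliquot = 1/2 × 4.748 × 10^-3 = 2.374 × 10^-3 mol
[H2C2O4]_dilute = 2.374 × 10^-3 / 0.02000 = 0.1187 mol/L
Dilution factor = 100.0 / 20.25 = 4.938
[H2C2O4]_stock = 0.1187 × 4.938 = 0.5862 mol/L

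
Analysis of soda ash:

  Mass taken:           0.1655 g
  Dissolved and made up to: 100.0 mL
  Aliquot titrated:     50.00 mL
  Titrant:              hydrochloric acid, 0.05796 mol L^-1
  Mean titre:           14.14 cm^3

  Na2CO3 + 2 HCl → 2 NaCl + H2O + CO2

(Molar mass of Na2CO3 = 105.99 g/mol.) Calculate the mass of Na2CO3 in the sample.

0.08686 g

n(HCl) per titration = 0.01414 × 0.05796 = 8.196 × 10^-4 mol
From the 1:2 ratio, n(Na2CO3) in each aliquot = 1/2 × 8.196 × 10^-4 = 4.098 × 10^-4 mol
n(Na2CO3) in the whole flask = 4.098 × 10^-4 × 100.0/50.00 = 8.196 × 10^-4 mol
mass of Na2CO3 = 8.196 × 10^-4 × 105.99 = 0.08686 g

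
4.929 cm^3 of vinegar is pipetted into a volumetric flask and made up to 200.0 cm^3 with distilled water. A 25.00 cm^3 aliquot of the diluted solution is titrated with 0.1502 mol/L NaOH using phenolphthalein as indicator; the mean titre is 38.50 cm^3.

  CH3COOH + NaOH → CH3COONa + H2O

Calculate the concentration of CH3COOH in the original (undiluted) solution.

9.386 mol/L

n(NaOH) = 0.03850 × 0.1502 = 5.783 × 10^-3 mol
n(CH3COOH) in the aliquot = 5.783 × 10^-3 mol (1:1 ratio)
[CH3COOH]_dilute = 5.783 × 10^-3 / 0.02500 = 0.2313 mol/L
Dilution factor = 200.0 / 4.929 = 40.58
[CH3COOH]_stock = 0.2313 × 40.58 = 9.386 mol/L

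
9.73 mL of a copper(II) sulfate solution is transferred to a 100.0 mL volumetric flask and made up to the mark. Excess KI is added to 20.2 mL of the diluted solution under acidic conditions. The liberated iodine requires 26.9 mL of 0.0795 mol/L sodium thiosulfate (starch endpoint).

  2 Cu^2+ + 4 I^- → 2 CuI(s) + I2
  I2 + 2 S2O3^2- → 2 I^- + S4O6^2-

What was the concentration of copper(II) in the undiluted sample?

n(S2O3^2-) = 0.0269 × 0.0795 = 2.14 × 10^-3 mol
n(I2) = n(S2O3^2-)/2 = 1.07 × 10^-3 mol
From the 2:1 ratio, n(Cu2+) in the aliquot = 2/1 × 1.07 × 10^-3 = 2.14 × 10^-3 mol
[Cu2+]_dilute = 2.14 × 10^-3 / 0.0202 = 0.106 mol/L
[Cu2+]_original = 0.106 × 100.0/9.73 = 1.09 mol/L

1.09 mol/L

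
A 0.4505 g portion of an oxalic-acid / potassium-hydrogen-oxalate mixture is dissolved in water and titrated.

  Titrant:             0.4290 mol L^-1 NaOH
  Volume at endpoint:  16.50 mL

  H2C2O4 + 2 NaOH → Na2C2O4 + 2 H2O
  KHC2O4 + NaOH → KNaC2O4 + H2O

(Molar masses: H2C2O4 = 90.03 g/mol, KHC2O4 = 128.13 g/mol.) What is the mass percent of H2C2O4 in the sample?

54.88 %

n(NaOH) = 0.01650 × 0.4290 = 7.079 × 10^-3 mol
Let x = n(H2C2O4), y = n(KHC2O4).
Titrant: 2x + 1y = 7.079 × 10^-3;  mass: 90.03x + 128.13y = 0.4505
Solving, x = 2.746 × 10^-3 mol, y = 1.586 × 10^-3 mol
mass of H2C2O4 = 2.746 × 10^-3 × 90.03 = 0.2472 g
% H2C2O4 = 0.2472 / 0.4505 × 100 = 54.88 %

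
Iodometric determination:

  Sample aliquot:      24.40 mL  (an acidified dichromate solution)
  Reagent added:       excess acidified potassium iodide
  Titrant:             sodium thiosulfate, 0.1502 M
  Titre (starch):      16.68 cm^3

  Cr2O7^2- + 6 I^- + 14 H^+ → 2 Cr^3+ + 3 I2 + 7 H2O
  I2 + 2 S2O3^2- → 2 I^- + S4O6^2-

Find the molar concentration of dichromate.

n(S2O3^2-) = 0.01668 × 0.1502 = 2.505 × 10^-3 mol
n(I2) = n(S2O3^2-)/2 = 1.253 × 10^-3 mol
From the 1:3 ratio, n(Cr2O7^2-) in the aliquot = 1/3 × 1.253 × 10^-3 = 4.176 × 10^-4 mol
[Cr2O7^2-] = 4.176 × 10^-4 / 0.02440 = 0.01711 mol/L

0.01711 M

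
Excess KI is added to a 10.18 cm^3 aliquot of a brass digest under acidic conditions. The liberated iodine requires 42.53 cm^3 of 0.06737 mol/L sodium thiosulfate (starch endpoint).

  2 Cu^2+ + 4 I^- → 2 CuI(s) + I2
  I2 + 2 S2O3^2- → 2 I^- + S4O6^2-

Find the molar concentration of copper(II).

0.2815 mol/L

n(S2O3^2-) = 0.04253 × 0.06737 = 2.865 × 10^-3 mol
n(I2) = n(S2O3^2-)/2 = 1.433 × 10^-3 mol
From the 2:1 ratio, n(Cu2+) in the aliquot = 2/1 × 1.433 × 10^-3 = 2.865 × 10^-3 mol
[Cu2+] = 2.865 × 10^-3 / 0.01018 = 0.2815 mol/L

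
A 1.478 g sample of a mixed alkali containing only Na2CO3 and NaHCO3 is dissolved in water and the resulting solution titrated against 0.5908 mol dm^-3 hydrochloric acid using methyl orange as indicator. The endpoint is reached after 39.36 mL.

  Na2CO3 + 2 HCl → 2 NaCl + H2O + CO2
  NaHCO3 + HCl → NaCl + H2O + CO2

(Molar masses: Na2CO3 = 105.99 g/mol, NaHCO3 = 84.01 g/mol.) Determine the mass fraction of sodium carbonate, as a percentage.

54.98 %

n(HCl) = 0.03936 × 0.5908 = 0.02325 mol
Let x = n(Na2CO3), y = n(NaHCO3).
Titrant: 2x + 1y = 0.02325;  mass: 105.99x + 84.01y = 1.478
Solving, x = 7.667 × 10^-3 mol, y = 7.921 × 10^-3 mol
mass of Na2CO3 = 7.667 × 10^-3 × 105.99 = 0.8126 g
% Na2CO3 = 0.8126 / 1.478 × 100 = 54.98 %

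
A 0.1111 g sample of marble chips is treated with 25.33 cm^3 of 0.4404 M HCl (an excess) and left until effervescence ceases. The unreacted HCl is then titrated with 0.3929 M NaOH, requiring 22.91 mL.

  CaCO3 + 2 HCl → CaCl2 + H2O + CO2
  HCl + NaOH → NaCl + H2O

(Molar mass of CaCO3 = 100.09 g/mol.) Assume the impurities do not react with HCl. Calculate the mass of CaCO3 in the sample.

0.1078 g

n(HCl) added = 0.02533 × 0.4404 = 0.01116 mol
n(NaOH) used in back-titration = 0.02291 × 0.3929 = 9.001 × 10^-3 mol
n(HCl) left over = 9.001 × 10^-3 mol (1:1 ratio)
n(HCl) consumed by analyte = 0.01116 − 9.001 × 10^-3 = 2.154 × 10^-3 mol
From the 1:2 ratio, n(CaCO3) = 1/2 × 2.154 × 10^-3 = 1.077 × 10^-3 mol
mass of CaCO3 = 1.077 × 10^-3 × 100.09 = 0.1078 g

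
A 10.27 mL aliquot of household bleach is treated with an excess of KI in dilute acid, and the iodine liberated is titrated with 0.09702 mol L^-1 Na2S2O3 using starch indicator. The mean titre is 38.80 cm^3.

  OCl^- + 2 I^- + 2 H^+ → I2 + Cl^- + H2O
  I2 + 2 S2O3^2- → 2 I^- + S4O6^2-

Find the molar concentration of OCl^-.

n(S2O3^2-) = 0.03880 × 0.09702 = 3.764 × 10^-3 mol
n(I2) = n(S2O3^2-)/2 = 1.882 × 10^-3 mol
n(OCl^-) in the aliquot = 1.882 × 10^-3 mol (1:1 ratio)
[OCl^-] = 1.882 × 10^-3 / 0.01027 = 0.1833 mol/L

0.1833 mol/L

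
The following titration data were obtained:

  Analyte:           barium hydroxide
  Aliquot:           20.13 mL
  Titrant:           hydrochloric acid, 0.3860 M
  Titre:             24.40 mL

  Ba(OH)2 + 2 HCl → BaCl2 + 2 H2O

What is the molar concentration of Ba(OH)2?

0.2339 M

n(HCl) = 0.02440 L × 0.3860 mol/L = 9.418 × 10^-3 mol
From the 1:2 mole ratio, n(Ba(OH)2) = 1/2 × 9.418 × 10^-3 = 4.709 × 10^-3 mol
[Ba(OH)2] = 4.709 × 10^-3 mol / 0.02013 L = 0.2339 mol/L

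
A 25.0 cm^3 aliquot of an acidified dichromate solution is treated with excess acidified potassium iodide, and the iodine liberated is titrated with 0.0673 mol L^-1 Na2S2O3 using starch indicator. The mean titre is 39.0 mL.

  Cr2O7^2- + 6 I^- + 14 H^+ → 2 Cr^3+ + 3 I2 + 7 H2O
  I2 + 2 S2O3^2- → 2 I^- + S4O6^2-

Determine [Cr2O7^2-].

0.0175 mol/L

n(S2O3^2-) = 0.0390 × 0.0673 = 2.62 × 10^-3 mol
n(I2) = n(S2O3^2-)/2 = 1.31 × 10^-3 mol
From the 1:3 ratio, n(Cr2O7^2-) in the aliquot = 1/3 × 1.31 × 10^-3 = 4.37 × 10^-4 mol
[Cr2O7^2-] = 4.37 × 10^-4 / 0.0250 = 0.0175 mol/L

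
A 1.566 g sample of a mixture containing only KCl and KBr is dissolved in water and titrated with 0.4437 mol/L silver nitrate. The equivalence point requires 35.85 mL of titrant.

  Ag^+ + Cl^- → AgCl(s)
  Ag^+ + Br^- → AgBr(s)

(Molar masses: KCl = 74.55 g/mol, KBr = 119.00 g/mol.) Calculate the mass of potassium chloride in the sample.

n(AgNO3) = 0.03585 × 0.4437 = 0.01591 mol
Let x = n(KCl), y = n(KBr).
Titrant: 1x + 1y = 0.01591;  mass: 74.55x + 119.00y = 1.566
Solving, x = 7.354 × 10^-3 mol, y = 8.553 × 10^-3 mol
mass of KCl = 7.354 × 10^-3 × 74.55 = 0.5482 g

0.5482 g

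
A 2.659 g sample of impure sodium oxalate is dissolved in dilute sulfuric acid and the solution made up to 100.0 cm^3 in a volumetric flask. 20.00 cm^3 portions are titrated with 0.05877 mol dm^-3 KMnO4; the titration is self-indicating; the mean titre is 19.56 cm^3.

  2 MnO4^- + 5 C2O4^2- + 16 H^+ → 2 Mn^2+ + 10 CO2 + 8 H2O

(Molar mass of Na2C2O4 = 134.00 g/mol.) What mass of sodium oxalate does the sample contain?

1.925 g

n(KMnO4) per titration = 0.01956 × 0.05877 = 1.150 × 10^-3 mol
From the 5:2 ratio, n(Na2C2O4) in each aliquot = 5/2 × 1.150 × 10^-3 = 2.874 × 10^-3 mol
n(Na2C2O4) in the whole flask = 2.874 × 10^-3 × 100.0/20.00 = 0.01437 mol
mass of Na2C2O4 = 0.01437 × 134.00 = 1.925 g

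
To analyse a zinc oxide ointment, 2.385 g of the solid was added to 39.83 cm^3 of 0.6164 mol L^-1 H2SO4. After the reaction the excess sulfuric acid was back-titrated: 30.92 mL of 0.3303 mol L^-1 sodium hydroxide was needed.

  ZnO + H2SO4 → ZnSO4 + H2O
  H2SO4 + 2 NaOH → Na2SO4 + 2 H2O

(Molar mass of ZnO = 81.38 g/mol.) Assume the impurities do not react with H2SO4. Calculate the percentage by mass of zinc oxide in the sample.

n(H2SO4) added = 0.03983 × 0.6164 = 0.02455 mol
n(NaOH) used in back-titration = 0.03092 × 0.3303 = 0.01021 mol
From the 1:2 ratio, n(H2SO4) left over = 1/2 × 0.01021 = 5.106 × 10^-3 mol
n(H2SO4) consumed by analyte = 0.02455 − 5.106 × 10^-3 = 0.01944 mol
n(ZnO) = 0.01944 mol (1:1 ratio)
mass of ZnO = 0.01944 × 81.38 = 1.582 g
% ZnO = 1.582 / 2.385 × 100 = 66.35 %

66.35 %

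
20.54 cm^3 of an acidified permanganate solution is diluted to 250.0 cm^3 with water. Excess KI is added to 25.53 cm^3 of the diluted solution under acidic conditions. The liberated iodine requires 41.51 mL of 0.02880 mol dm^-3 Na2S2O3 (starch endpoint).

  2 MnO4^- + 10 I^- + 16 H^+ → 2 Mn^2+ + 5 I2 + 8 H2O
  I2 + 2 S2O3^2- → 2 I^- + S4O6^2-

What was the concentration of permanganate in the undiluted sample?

n(S2O3^2-) = 0.04151 × 0.02880 = 1.195 × 10^-3 mol
n(I2) = n(S2O3^2-)/2 = 5.977 × 10^-4 mol
From the 2:5 ratio, n(MnO4^-) in the aliquot = 2/5 × 5.977 × 10^-4 = 2.391 × 10^-4 mol
[MnO4^-]_dilute = 2.391 × 10^-4 / 0.02553 = 0.009365 mol/L
[MnO4^-]_original = 0.009365 × 250.0/20.54 = 0.1140 mol/L

0.1140 mol/L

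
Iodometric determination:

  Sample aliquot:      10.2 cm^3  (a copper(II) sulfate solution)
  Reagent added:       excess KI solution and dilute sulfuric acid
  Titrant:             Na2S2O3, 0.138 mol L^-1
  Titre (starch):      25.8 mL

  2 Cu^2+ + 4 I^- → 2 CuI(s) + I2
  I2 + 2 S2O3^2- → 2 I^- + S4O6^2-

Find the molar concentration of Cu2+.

0.349 mol/L

n(S2O3^2-) = 0.0258 × 0.138 = 3.56 × 10^-3 mol
n(I2) = n(S2O3^2-)/2 = 1.78 × 10^-3 mol
From the 2:1 ratio, n(Cu2+) in the aliquot = 2/1 × 1.78 × 10^-3 = 3.56 × 10^-3 mol
[Cu2+] = 3.56 × 10^-3 / 0.0102 = 0.349 mol/L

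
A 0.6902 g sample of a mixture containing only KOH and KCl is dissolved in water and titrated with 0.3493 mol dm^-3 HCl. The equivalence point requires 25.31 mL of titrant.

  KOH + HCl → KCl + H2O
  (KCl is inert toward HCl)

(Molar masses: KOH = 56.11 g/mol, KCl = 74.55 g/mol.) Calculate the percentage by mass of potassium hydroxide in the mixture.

71.87 %

n(HCl) = 0.02531 × 0.3493 = 8.841 × 10^-3 mol
Let x = n(KOH), y = n(KCl).
Titrant: 1x = 8.841 × 10^-3;  mass: 56.11x + 74.55y = 0.6902
Solving, x = 8.841 × 10^-3 mol, y = 2.604 × 10^-3 mol
mass of KOH = 8.841 × 10^-3 × 56.11 = 0.4961 g
% KOH = 0.4961 / 0.6902 × 100 = 71.87 %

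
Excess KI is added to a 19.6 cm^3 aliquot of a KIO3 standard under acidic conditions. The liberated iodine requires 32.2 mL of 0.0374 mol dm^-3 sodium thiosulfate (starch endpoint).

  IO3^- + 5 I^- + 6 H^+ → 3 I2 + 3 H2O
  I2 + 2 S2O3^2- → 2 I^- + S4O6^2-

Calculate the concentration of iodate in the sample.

0.0102 mol/L

n(S2O3^2-) = 0.0322 × 0.0374 = 1.20 × 10^-3 mol
n(I2) = n(S2O3^2-)/2 = 6.02 × 10^-4 mol
From the 1:3 ratio, n(IO3^-) in the aliquot = 1/3 × 6.02 × 10^-4 = 2.01 × 10^-4 mol
[IO3^-] = 2.01 × 10^-4 / 0.0196 = 0.0102 mol/L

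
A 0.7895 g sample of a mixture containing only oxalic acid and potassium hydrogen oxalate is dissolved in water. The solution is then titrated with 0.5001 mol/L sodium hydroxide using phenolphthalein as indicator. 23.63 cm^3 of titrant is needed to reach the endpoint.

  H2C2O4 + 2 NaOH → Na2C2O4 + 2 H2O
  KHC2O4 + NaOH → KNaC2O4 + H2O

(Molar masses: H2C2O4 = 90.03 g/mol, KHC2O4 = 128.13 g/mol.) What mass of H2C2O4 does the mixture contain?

0.3925 g

n(NaOH) = 0.02363 × 0.5001 = 0.01182 mol
Let x = n(H2C2O4), y = n(KHC2O4).
Titrant: 2x + 1y = 0.01182;  mass: 90.03x + 128.13y = 0.7895
Solving, x = 4.359 × 10^-3 mol, y = 3.099 × 10^-3 mol
mass of H2C2O4 = 4.359 × 10^-3 × 90.03 = 0.3925 g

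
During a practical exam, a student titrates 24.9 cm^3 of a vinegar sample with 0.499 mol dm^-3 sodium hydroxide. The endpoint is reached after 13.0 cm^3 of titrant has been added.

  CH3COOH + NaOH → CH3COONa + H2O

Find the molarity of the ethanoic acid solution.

0.261 mol/L

n(NaOH) = 0.0130 L × 0.499 mol/L = 6.49 × 10^-3 mol
n(CH3COOH) = 6.49 × 10^-3 mol (1:1 mole ratio)
[CH3COOH] = 6.49 × 10^-3 mol / 0.0249 L = 0.261 mol/L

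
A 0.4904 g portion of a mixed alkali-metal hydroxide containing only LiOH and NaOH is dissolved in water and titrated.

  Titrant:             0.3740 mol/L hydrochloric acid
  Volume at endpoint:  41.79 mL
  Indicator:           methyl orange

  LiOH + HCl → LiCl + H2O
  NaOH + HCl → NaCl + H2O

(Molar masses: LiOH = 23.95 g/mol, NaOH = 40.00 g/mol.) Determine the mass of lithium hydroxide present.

0.2011 g

n(HCl) = 0.04179 × 0.3740 = 0.01563 mol
Let x = n(LiOH), y = n(NaOH).
Titrant: 1x + 1y = 0.01563;  mass: 23.95x + 40.00y = 0.4904
Solving, x = 8.397 × 10^-3 mol, y = 7.232 × 10^-3 mol
mass of LiOH = 8.397 × 10^-3 × 23.95 = 0.2011 g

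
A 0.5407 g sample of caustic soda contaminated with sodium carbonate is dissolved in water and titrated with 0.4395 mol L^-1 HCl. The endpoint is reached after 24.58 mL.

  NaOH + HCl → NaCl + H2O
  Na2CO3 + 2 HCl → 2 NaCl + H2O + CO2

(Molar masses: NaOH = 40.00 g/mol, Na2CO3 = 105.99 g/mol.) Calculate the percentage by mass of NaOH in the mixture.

n(HCl) = 0.02458 × 0.4395 = 0.01080 mol
Let x = n(NaOH), y = n(Na2CO3).
Titrant: 1x + 2y = 0.01080;  mass: 40.00x + 105.99y = 0.5407
Solving, x = 2.447 × 10^-3 mol, y = 4.178 × 10^-3 mol
mass of NaOH = 2.447 × 10^-3 × 40.00 = 0.09788 g
% NaOH = 0.09788 / 0.5407 × 100 = 18.10 %

18.10 %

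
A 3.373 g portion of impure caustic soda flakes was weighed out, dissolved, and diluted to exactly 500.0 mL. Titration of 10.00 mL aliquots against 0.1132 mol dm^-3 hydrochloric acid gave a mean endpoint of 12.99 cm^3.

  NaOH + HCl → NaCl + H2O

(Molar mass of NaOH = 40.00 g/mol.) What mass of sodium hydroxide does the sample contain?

2.941 g

n(HCl) per titration = 0.01299 × 0.1132 = 1.470 × 10^-3 mol
n(NaOH) in each aliquot = 1.470 × 10^-3 mol (1:1 ratio)
n(NaOH) in the whole flask = 1.470 × 10^-3 × 500.0/10.00 = 0.07352 mol
mass of NaOH = 0.07352 × 40.00 = 2.941 g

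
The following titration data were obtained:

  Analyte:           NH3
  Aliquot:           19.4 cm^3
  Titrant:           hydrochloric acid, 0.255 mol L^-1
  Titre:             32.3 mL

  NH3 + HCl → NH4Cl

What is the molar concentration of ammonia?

n(HCl) = 0.0323 L × 0.255 mol/L = 8.24 × 10^-3 mol
n(NH3) = 8.24 × 10^-3 mol (1:1 mole ratio)
[NH3] = 8.24 × 10^-3 mol / 0.0194 L = 0.425 mol/L

0.425 mol/L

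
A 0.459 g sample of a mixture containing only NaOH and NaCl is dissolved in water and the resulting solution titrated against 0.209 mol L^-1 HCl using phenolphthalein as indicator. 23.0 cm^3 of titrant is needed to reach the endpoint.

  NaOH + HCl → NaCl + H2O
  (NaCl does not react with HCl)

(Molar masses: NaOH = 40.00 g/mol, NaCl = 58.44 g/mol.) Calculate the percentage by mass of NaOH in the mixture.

n(HCl) = 0.0230 × 0.209 = 4.81 × 10^-3 mol
Let x = n(NaOH), y = n(NaCl).
Titrant: 1x = 4.81 × 10^-3;  mass: 40.00x + 58.44y = 0.459
Solving, x = 4.81 × 10^-3 mol, y = 4.56 × 10^-3 mol
mass of NaOH = 4.81 × 10^-3 × 40.00 = 0.192 g
% NaOH = 0.192 / 0.459 × 100 = 41.9 %

41.9 %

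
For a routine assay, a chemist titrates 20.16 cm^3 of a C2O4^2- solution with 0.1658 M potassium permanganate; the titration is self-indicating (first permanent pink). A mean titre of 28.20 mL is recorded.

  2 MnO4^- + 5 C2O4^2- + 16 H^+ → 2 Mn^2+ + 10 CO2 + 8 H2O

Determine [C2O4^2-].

0.5798 M

n(KMnO4) = 0.02820 L × 0.1658 mol/L = 4.676 × 10^-3 mol
From the 5:2 mole ratio, n(C2O4^2-) = 5/2 × 4.676 × 10^-3 = 0.01169 mol
[C2O4^2-] = 0.01169 mol / 0.02016 L = 0.5798 mol/L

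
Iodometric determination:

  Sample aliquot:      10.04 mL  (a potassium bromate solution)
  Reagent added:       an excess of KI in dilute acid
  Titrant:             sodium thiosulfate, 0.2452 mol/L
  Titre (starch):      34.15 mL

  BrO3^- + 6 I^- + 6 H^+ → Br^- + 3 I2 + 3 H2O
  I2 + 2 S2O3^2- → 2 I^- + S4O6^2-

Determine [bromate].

n(S2O3^2-) = 0.03415 × 0.2452 = 8.374 × 10^-3 mol
n(I2) = n(S2O3^2-)/2 = 4.187 × 10^-3 mol
From the 1:3 ratio, n(BrO3^-) in the aliquot = 1/3 × 4.187 × 10^-3 = 1.396 × 10^-3 mol
[BrO3^-] = 1.396 × 10^-3 / 0.01004 = 0.1390 mol/L

0.1390 mol/L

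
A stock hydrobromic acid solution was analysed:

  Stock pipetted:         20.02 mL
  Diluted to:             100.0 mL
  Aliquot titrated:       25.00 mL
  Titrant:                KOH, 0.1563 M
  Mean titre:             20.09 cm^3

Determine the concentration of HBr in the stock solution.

0.6274 M

HBr + KOH → KBr + H2O
n(KOH) = 0.02009 × 0.1563 = 3.140 × 10^-3 mol
n(HBr) in the aliquot = 3.140 × 10^-3 mol (1:1 ratio)
[HBr]_dilute = 3.140 × 10^-3 / 0.02500 = 0.1256 mol/L
Dilution factor = 100.0 / 20.02 = 4.995
[HBr]_stock = 0.1256 × 4.995 = 0.6274 mol/L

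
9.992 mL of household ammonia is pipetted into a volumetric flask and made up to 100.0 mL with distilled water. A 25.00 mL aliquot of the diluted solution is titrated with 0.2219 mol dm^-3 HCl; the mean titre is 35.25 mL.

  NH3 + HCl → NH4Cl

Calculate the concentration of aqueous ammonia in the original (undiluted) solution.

3.131 mol/L

n(HCl) = 0.03525 × 0.2219 = 7.822 × 10^-3 mol
n(NH3) in the aliquot = 7.822 × 10^-3 mol (1:1 ratio)
[NH3]_dilute = 7.822 × 10^-3 / 0.02500 = 0.3129 mol/L
Dilution factor = 100.0 / 9.992 = 10.01
[NH3]_stock = 0.3129 × 10.01 = 3.131 mol/L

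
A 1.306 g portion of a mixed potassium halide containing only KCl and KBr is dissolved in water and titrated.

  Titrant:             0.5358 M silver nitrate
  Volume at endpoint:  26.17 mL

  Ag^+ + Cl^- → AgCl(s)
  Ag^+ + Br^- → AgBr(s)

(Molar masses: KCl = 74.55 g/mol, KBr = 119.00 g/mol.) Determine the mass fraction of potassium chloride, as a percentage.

n(AgNO3) = 0.02617 × 0.5358 = 0.01402 mol
Let x = n(KCl), y = n(KBr).
Titrant: 1x + 1y = 0.01402;  mass: 74.55x + 119.00y = 1.306
Solving, x = 8.158 × 10^-3 mol, y = 5.864 × 10^-3 mol
mass of KCl = 8.158 × 10^-3 × 74.55 = 0.6081 g
% KCl = 0.6081 / 1.306 × 100 = 46.57 %

46.57 %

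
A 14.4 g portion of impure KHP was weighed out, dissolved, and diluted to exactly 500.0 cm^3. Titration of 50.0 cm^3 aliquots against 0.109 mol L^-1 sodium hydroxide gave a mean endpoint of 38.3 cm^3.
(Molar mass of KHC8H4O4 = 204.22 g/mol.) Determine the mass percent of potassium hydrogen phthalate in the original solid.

KHC8H4O4 + NaOH → KNaC8H4O4 + H2O
n(NaOH) per titration = 0.0383 × 0.109 = 4.17 × 10^-3 mol
n(KHC8H4O4) in each aliquot = 4.17 × 10^-3 mol (1:1 ratio)
n(KHC8H4O4) in the whole flask = 4.17 × 10^-3 × 500.0/50.0 = 0.0417 mol
mass of KHC8H4O4 = 0.0417 × 204.22 = 8.53 g
% KHC8H4O4 = 8.53 / 14.4 × 100 = 59.2 %

59.2 %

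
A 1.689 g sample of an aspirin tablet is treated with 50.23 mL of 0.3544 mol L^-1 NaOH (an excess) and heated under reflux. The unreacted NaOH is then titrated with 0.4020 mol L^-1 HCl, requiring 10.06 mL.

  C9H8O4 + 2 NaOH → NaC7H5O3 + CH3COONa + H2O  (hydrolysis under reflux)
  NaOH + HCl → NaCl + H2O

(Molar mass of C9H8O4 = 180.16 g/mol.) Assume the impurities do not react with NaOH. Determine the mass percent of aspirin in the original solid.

73.37 %

n(NaOH) added = 0.05023 × 0.3544 = 0.01780 mol
n(HCl) used in back-titration = 0.01006 × 0.4020 = 4.044 × 10^-3 mol
n(NaOH) left over = 4.044 × 10^-3 mol (1:1 ratio)
n(NaOH) consumed by analyte = 0.01780 − 4.044 × 10^-3 = 0.01376 mol
From the 1:2 ratio, n(C9H8O4) = 1/2 × 0.01376 = 6.879 × 10^-3 mol
mass of C9H8O4 = 6.879 × 10^-3 × 180.16 = 1.239 g
% C9H8O4 = 1.239 / 1.689 × 100 = 73.37 %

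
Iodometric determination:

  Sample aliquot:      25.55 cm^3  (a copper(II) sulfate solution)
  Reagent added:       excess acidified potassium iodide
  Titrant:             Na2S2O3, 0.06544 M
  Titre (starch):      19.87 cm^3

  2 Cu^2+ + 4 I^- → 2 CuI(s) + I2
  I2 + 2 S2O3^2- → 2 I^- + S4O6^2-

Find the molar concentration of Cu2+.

0.05089 M

n(S2O3^2-) = 0.01987 × 0.06544 = 1.300 × 10^-3 mol
n(I2) = n(S2O3^2-)/2 = 6.501 × 10^-4 mol
From the 2:1 ratio, n(Cu2+) in the aliquot = 2/1 × 6.501 × 10^-4 = 1.300 × 10^-3 mol
[Cu2+] = 1.300 × 10^-3 / 0.02555 = 0.05089 mol/L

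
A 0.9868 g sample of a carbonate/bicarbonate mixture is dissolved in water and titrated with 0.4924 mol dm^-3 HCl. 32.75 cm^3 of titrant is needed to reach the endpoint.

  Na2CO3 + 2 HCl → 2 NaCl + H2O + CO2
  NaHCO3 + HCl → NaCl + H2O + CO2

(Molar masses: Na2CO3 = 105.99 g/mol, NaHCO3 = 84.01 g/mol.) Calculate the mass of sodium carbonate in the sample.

0.6287 g

n(HCl) = 0.03275 × 0.4924 = 0.01613 mol
Let x = n(Na2CO3), y = n(NaHCO3).
Titrant: 2x + 1y = 0.01613;  mass: 105.99x + 84.01y = 0.9868
Solving, x = 5.932 × 10^-3 mol, y = 4.262 × 10^-3 mol
mass of Na2CO3 = 5.932 × 10^-3 × 105.99 = 0.6287 g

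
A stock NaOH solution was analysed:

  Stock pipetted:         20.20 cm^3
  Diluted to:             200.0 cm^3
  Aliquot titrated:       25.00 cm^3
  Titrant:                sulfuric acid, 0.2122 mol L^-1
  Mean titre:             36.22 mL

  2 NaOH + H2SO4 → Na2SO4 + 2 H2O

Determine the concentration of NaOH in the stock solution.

n(H2SO4) = 0.03622 × 0.2122 = 7.686 × 10^-3 mol
From the 2:1 ratio, n(NaOH) in the aliquot = 2/1 × 7.686 × 10^-3 = 0.01537 mol
[NaOH]_dilute = 0.01537 / 0.02500 = 0.6149 mol/L
Dilution factor = 200.0 / 20.20 = 9.901
[NaOH]_stock = 0.6149 × 9.901 = 6.088 mol/L

6.088 mol/L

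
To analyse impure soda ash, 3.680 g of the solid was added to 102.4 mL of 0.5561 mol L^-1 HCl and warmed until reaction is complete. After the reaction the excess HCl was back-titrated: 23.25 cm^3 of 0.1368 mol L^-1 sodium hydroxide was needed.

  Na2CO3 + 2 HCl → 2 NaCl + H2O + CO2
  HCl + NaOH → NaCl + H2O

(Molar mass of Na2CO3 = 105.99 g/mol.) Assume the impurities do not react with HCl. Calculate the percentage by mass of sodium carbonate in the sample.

n(HCl) added = 0.1024 × 0.5561 = 0.05694 mol
n(NaOH) used in back-titration = 0.02325 × 0.1368 = 3.181 × 10^-3 mol
n(HCl) left over = 3.181 × 10^-3 mol (1:1 ratio)
n(HCl) consumed by analyte = 0.05694 − 3.181 × 10^-3 = 0.05376 mol
From the 1:2 ratio, n(Na2CO3) = 1/2 × 0.05376 = 0.02688 mol
mass of Na2CO3 = 0.02688 × 105.99 = 2.849 g
% Na2CO3 = 2.849 / 3.680 × 100 = 77.42 %

77.42 %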